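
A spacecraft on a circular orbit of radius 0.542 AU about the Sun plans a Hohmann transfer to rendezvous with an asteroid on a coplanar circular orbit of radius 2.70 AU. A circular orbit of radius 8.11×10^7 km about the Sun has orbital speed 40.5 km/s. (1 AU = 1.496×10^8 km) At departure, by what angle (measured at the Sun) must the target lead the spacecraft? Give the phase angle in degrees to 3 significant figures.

From the circular-orbit relation v² = μ/r at r = 8.11×10^7 km: μ = v²r = (40.5)² × 8.11×10^7 = 1.33024×10^11 km³/s².
In km: r₁ = 0.542 × 1.496×10^8 = 8.10832×10^7 km; r₂ = 2.70 × 1.496×10^8 = 4.0392×10^8 km.
Transfer-ellipse semi-major axis a_t = (r₁ + r₂)/2 = (8.10832×10^7 + 4.0392×10^8)/2 = 2.425016×10^8 km.
The half-period of the transfer ellipse is t = π√(a_t³/μ) = 3.25279×10^7 s.
The target's mean motion on its circular orbit is ω₂ = √(μ/r₂³) = 4.49286×10^-8 rad/s.
Angle swept by the target during transfer: ω₂·t = 1.4614 rad = 83.73°.
The spacecraft traverses 180° on the transfer ellipse, so the target must lead by 180° − 83.73° = 96.3°.

φ = 96.3°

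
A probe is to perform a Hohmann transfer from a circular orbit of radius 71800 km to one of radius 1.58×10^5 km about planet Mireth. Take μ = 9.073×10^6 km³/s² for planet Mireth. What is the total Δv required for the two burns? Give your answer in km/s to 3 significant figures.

Δv = 3.53 km/s

Transfer-ellipse semi-major axis a_t = (r₁ + r₂)/2 = (71800 + 1.580×10^5)/2 = 1.149×10^5 km.
Circular speed at r₁: v₁ = √(μ/r₁) = √(9.073×10^6/71800) = 11.2412 km/s.
On the transfer ellipse at r₁, vis-viva equation gives v_p = √[μ(2/r₁ − 1/a_t)] = 13.1820 km/s.
First burn Δv₁ = |v_p − v₁| = 1.9408 km/s.
Circular speed at r₂: v₂ = √(μ/r₂) = 7.5779 km/s.
Transfer-orbit speed at r₂: v_a = √[μ(2/r₂ − 1/a_t)] = 5.9903 km/s.
Second burn Δv₂ = |v₂ − v_a| = 1.5876 km/s.
Total Δv = Δv₁ + Δv₂ = 3.528 km/s.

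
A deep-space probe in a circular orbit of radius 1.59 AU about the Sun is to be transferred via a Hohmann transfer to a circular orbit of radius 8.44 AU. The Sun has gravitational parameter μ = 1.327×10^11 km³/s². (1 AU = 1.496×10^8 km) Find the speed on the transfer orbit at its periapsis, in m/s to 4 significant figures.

In km: r₁ = 1.59 × 1.496×10^8 = 2.37864×10^8 km; r₂ = 8.44 × 1.496×10^8 = 1.262624×10^9 km.
Semi-major axis of the transfer orbit: a_t = (2.37864×10^8 + 1.262624×10^9)/2 = 7.50244×10^8 km.
The periapsis of the transfer ellipse is at r = 2.37864×10^8 km.
From the vis-viva equation, v = √[μ(2/r − 1/a_t)] = 30.64 km/s.

v = 30640 m/s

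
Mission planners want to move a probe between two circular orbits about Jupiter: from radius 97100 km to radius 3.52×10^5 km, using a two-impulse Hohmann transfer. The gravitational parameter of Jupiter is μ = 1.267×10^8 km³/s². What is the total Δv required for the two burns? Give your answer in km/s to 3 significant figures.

The Hohmann ellipse has a_t = (r₁ + r₂)/2 = 2.2455×10^5 km.
Circular speed at r₁: v₁ = √(μ/r₁) = √(1.267×10^8/97100) = 36.123 km/s.
On the transfer ellipse at r₁, v² = μ(2/r − 1/a) gives v_p = √[μ(2/r₁ − 1/a_t)] = 45.227 km/s.
First burn Δv₁ = |v_p − v₁| = 9.104 km/s.
Circular speed at r₂: v₂ = √(μ/r₂) = 18.972 km/s.
Transfer-orbit speed at r₂: v_a = √[μ(2/r₂ − 1/a_t)] = 12.476 km/s.
Second burn Δv₂ = |v₂ − v_a| = 6.496 km/s.
Δv = Δv₁ + Δv₂ = 9.104 + 6.496 = 15.60 km/s.

Δv = 15.6 km/s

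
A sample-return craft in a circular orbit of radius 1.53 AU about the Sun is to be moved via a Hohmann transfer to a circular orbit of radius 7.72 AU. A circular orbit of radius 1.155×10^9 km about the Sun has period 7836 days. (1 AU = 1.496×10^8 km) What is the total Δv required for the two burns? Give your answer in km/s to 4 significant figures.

From Kepler's third law T² = 4π²r³/μ at r = 1.155×10^9 km, T = 7836 days = 7836 × 86400 s = 6.770304×10^8 s: μ = 4π²r³/T² = 1.32706×10^11 km³/s².
In km: r₁ = 1.53 × 1.496×10^8 = 2.28888×10^8 km; r₂ = 7.72 × 1.496×10^8 = 1.154912×10^9 km.
Transfer-ellipse semi-major axis a_t = (r₁ + r₂)/2 = (2.28888×10^8 + 1.154912×10^9)/2 = 6.919×10^8 km.
Circular speed at r₁: v₁ = √(μ/r₁) = √(1.32706×10^11/2.28888×10^8) = 24.08 km/s.
On the transfer ellipse at r₁, v² = μ(2/r − 1/a) gives v_p = √[μ(2/r₁ − 1/a_t)] = 31.11 km/s.
First burn Δv₁ = |v_p − v₁| = 7.030 km/s.
At r₂, v₂ = √(μ/r₂) = 10.719 km/s.
Transfer-orbit speed at r₂: v_a = √[μ(2/r₂ − 1/a_t)] = 6.1654 km/s.
Second burn Δv₂ = |v₂ − v_a| = 4.554 km/s.
Total Δv = Δv₁ + Δv₂ = 11.58 km/s.

Δv = 11.58 km/s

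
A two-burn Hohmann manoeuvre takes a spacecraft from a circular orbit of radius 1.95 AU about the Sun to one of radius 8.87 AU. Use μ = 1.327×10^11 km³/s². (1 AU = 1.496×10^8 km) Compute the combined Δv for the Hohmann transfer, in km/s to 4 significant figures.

In km: r₁ = 1.95 × 1.496×10^8 = 2.9172×10^8 km; r₂ = 8.87 × 1.496×10^8 = 1.326952×10^9 km.
Transfer-ellipse semi-major axis a_t = (r₁ + r₂)/2 = (2.9172×10^8 + 1.326952×10^9)/2 = 8.09336×10^8 km.
Circular speed at r₁: v₁ = √(μ/r₁) = √(1.327×10^11/2.9172×10^8) = 21.328 km/s.
Transfer-orbit speed at r₁ (vis-viva equation): v_p = √[μ(2/r₁ − 1/a_t)] = 27.310 km/s.
First burn Δv₁ = |v_p − v₁| = 5.982 km/s.
Circular speed at r₂: v₂ = √(μ/r₂) = 10.00 km/s.
Transfer-orbit speed at r₂: v_a = √[μ(2/r₂ − 1/a_t)] = 6.004 km/s.
Second burn Δv₂ = |v₂ − v_a| = 3.996 km/s.
Total Δv = Δv₁ + Δv₂ = 9.978 km/s.

Δv = 9.978 km/s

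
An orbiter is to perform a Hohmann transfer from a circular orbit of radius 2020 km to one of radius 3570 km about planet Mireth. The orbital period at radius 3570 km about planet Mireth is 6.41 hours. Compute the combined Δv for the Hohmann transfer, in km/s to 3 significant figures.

Δv = 0.314 km/s

From Kepler's third law T² = 4π²r³/μ at r = 3570 km, T = 6.41 hours = 6.41 × 3600 s = 23076 s: μ = 4π²r³/T² = 3373.21 km³/s².
The Hohmann ellipse has a_t = (r₁ + r₂)/2 = 2795 km.
Circular speed at r₁: v₁ = √(μ/r₁) = √(3373.21/2020) = 1.29225 km/s.
Transfer-orbit speed at r₁ (v² = μ(2/r − 1/a)): v_p = √[μ(2/r₁ − 1/a_t)] = 1.46046 km/s.
First burn Δv₁ = |v_p − v₁| = 0.1682 km/s.
Circular speed at r₂: v₂ = √(μ/r₂) = 0.97205 km/s.
Transfer-orbit speed at r₂: v_a = √[μ(2/r₂ − 1/a_t)] = 0.82637 km/s.
Second burn Δv₂ = |v₂ − v_a| = 0.1457 km/s.
Total Δv = Δv₁ + Δv₂ = 0.3139 km/s.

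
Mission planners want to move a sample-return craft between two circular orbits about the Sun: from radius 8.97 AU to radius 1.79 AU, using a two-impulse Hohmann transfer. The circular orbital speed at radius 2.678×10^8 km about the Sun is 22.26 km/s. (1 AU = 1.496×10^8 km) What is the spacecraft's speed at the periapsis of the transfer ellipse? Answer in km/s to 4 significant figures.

v = 28.74 km/s

From the circular-orbit relation v² = μ/r at r = 2.678×10^8 km: μ = v²r = (22.26)² × 2.678×10^8 = 1.32697×10^11 km³/s².
In km: r₁ = 8.97 × 1.496×10^8 = 1.341912×10^9 km; r₂ = 1.79 × 1.496×10^8 = 2.67784×10^8 km.
The Hohmann ellipse has a_t = (r₁ + r₂)/2 = 8.04848×10^8 km.
At periapsis, r = 2.67784×10^8 km.
From the vis-viva equation, v = √[μ(2/r − 1/a_t)] = 28.74 km/s.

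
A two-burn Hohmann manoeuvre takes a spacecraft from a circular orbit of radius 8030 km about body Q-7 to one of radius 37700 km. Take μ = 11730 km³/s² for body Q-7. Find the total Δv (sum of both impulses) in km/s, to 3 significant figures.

Δv = 0.571 km/s

Transfer-ellipse semi-major axis a_t = (r₁ + r₂)/2 = (8030 + 37700)/2 = 22865 km.
Circular speed at r₁: v₁ = √(μ/r₁) = √(11730/8030) = 1.20862 km/s.
On the transfer ellipse at r₁, v² = μ(2/r − 1/a) gives v_p = √[μ(2/r₁ − 1/a_t)] = 1.55194 km/s.
First burn Δv₁ = |v_p − v₁| = 0.34332 km/s.
Circular speed at r₂: v₂ = √(μ/r₂) = 0.55780 km/s.
Transfer-orbit speed at r₂: v_a = √[μ(2/r₂ − 1/a_t)] = 0.33056 km/s.
Second burn Δv₂ = |v₂ − v_a| = 0.22724 km/s.
Total Δv = Δv₁ + Δv₂ = 0.5706 km/s.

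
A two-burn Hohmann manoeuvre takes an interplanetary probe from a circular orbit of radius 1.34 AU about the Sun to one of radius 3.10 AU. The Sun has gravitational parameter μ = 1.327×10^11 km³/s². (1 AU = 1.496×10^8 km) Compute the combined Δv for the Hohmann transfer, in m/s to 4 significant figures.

In km: r₁ = 1.34 × 1.496×10^8 = 2.00464×10^8 km; r₂ = 3.10 × 1.496×10^8 = 4.6376×10^8 km.
Semi-major axis of the transfer orbit: a_t = (2.00464×10^8 + 4.6376×10^8)/2 = 3.32112×10^8 km.
Circular speed at r₁: v₁ = √(μ/r₁) = √(1.327×10^11/2.00464×10^8) = 25.7287 km/s.
On the transfer ellipse at r₁, v² = μ(2/r − 1/a) gives v_p = √[μ(2/r₁ − 1/a_t)] = 30.4034 km/s.
First burn Δv₁ = |v_p − v₁| = 4.6747 km/s.
Circular speed at r₂: v₂ = √(μ/r₂) = 16.9157 km/s.
Transfer-orbit speed at r₂: v_a = √[μ(2/r₂ − 1/a_t)] = 13.1421 km/s.
Second burn Δv₂ = |v₂ − v_a| = 3.7736 km/s.
Δv = Δv₁ + Δv₂ = 4.6747 + 3.7736 = 8.448 km/s.

Δv = 8448 m/s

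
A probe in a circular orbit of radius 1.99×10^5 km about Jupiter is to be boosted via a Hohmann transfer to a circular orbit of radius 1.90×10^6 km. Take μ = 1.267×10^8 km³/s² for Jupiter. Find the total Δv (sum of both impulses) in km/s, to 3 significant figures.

Δv = 13.3 km/s

The Hohmann ellipse has a_t = (r₁ + r₂)/2 = 1.0495×10^6 km.
Circular speed at r₁: v₁ = √(μ/r₁) = √(1.267×10^8/1.990×10^5) = 25.233 km/s.
Transfer-orbit speed at r₁ (vis-viva equation): v_p = √[μ(2/r₁ − 1/a_t)] = 33.951 km/s.
First burn Δv₁ = |v_p − v₁| = 8.718 km/s.
Circular speed at r₂: v₂ = √(μ/r₂) = 8.166 km/s.
Transfer-orbit speed at r₂: v_a = √[μ(2/r₂ − 1/a_t)] = 3.556 km/s.
Second burn Δv₂ = |v₂ − v_a| = 4.610 km/s.
Total Δv = Δv₁ + Δv₂ = 13.33 km/s.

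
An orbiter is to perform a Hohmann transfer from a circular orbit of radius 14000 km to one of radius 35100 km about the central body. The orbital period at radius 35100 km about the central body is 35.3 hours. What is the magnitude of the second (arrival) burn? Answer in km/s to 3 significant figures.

Δv₂ = 0.425 km/s

From Kepler's third law T² = 4π²r³/μ at r = 35100 km, T = 35.3 hours = 35.3 × 3600 s = 1.2708×10^5 s: μ = 4π²r³/T² = 1.05713×10^5 km³/s².
Semi-major axis of the transfer orbit: a_t = (14000 + 35100)/2 = 24550 km.
Circular speed at r = 35100 km: v_c = √(μ/r) = 1.7354 km/s.
Transfer-orbit speed at the same r (vis-viva, a = a_t): v_t = √[μ(2/r − 1/a_t)] = 1.3105 km/s.
Δv₂ = |v_t − v_c| = |1.3105 − 1.7354| = 0.4249 km/s.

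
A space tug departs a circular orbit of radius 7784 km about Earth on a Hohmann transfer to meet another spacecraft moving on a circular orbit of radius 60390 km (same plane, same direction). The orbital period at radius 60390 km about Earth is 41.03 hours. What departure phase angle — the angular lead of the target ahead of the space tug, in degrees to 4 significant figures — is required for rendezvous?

φ = 103.7°

From Kepler's third law T² = 4π²r³/μ at r = 60390 km, T = 41.03 hours = 41.03 × 3600 s = 1.47708×10^5 s: μ = 4π²r³/T² = 3.98517×10^5 km³/s².
The Hohmann ellipse has a_t = (r₁ + r₂)/2 = 34087 km.
The half-period of the transfer ellipse is t = π√(a_t³/μ) = 31319 s.
Target angular speed ω₂ = √(μ/r₂³) = 4.2538×10^-5 rad/s.
Angle swept by the target during transfer: ω₂·t = 1.3322 rad = 76.33°.
The space tug traverses 180° on the transfer ellipse, so the target must lead by 180° − 76.33° = 103.7°.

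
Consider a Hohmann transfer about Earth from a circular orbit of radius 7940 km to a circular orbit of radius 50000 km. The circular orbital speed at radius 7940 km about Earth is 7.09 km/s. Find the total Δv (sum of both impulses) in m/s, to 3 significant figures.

Δv = 3570 m/s

From the circular-orbit relation v² = μ/r at r = 7940 km: μ = v²r = (7.09)² × 7940 = 3.99129×10^5 km³/s².
Semi-major axis of the transfer orbit: a_t = (7940 + 50000)/2 = 28970 km.
Circular speed at r₁: v₁ = √(μ/r₁) = √(3.99129×10^5/7940) = 7.0900 km/s.
Transfer-orbit speed at r₁ (vis-viva equation): v_p = √[μ(2/r₁ − 1/a_t)] = 9.3144 km/s.
First burn Δv₁ = |v_p − v₁| = 2.2244 km/s.
At r₂, v₂ = √(μ/r₂) = 2.8253 km/s.
Transfer-orbit speed at r₂: v_a = √[μ(2/r₂ − 1/a_t)] = 1.4791 km/s.
Second burn Δv₂ = |v₂ − v_a| = 1.3462 km/s.
Total Δv = Δv₁ + Δv₂ = 3.571 km/s.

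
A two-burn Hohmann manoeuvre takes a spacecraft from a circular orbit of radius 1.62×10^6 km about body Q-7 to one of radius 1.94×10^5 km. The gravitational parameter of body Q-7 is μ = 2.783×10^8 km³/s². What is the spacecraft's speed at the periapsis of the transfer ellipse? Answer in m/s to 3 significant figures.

Semi-major axis of the transfer orbit: a_t = (1.620×10^6 + 1.940×10^5)/2 = 9.070×10^5 km.
At periapsis, r = 1.940×10^5 km.
From the vis-viva equation, v = √[μ(2/r − 1/a_t)] = 50.62 km/s.

v = 50600 m/s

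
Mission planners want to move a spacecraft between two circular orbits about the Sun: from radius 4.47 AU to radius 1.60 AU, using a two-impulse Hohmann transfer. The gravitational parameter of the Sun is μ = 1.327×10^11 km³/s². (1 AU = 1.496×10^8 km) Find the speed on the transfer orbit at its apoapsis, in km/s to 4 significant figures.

v = 10.23 km/s

In km: r₁ = 4.47 × 1.496×10^8 = 6.68712×10^8 km; r₂ = 1.60 × 1.496×10^8 = 2.3936×10^8 km.
The Hohmann ellipse has a_t = (r₁ + r₂)/2 = 4.54036×10^8 km.
At apoapsis, r = 6.68712×10^8 km.
From the vis-viva equation, v = √[μ(2/r − 1/a_t)] = 10.23 km/s.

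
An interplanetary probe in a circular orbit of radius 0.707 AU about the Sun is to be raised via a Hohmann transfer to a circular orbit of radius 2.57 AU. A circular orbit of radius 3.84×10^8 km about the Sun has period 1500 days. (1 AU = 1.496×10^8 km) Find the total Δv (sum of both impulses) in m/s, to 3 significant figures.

Δv = 15300 m/s

From Kepler's third law T² = 4π²r³/μ at r = 3.84×10^8 km, T = 1500 days = 1500 × 86400 s = 1.296×10^8 s: μ = 4π²r³/T² = 1.33089×10^11 km³/s².
In km: r₁ = 0.707 × 1.496×10^8 = 1.057672×10^8 km; r₂ = 2.57 × 1.496×10^8 = 3.84472×10^8 km.
Transfer-ellipse semi-major axis a_t = (r₁ + r₂)/2 = (1.057672×10^8 + 3.84472×10^8)/2 = 2.451196×10^8 km.
Circular speed at r₁: v₁ = √(μ/r₁) = √(1.33089×10^11/1.057672×10^8) = 35.473 km/s.
On the transfer ellipse at r₁, vis-viva equation gives v_p = √[μ(2/r₁ − 1/a_t)] = 44.426 km/s.
First burn Δv₁ = |v_p − v₁| = 8.953 km/s.
At r₂, v₂ = √(μ/r₂) = 18.6054 km/s.
Transfer-orbit speed at r₂: v_a = √[μ(2/r₂ − 1/a_t)] = 12.2215 km/s.
Second burn Δv₂ = |v₂ − v_a| = 6.384 km/s.
Total Δv = Δv₁ + Δv₂ = 15.34 km/s.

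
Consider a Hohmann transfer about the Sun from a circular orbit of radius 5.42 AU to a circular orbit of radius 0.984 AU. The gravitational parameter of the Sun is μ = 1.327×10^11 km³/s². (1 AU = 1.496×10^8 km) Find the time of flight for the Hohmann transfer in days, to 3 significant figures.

In km: r₁ = 5.42 × 1.496×10^8 = 8.10832×10^8 km; r₂ = 0.984 × 1.496×10^8 = 1.472064×10^8 km.
Semi-major axis of the transfer orbit: a_t = (8.10832×10^8 + 1.472064×10^8)/2 = 4.790192×10^8 km.
By Kepler's third law the transfer-orbit period is T = 2π√(a_t³/μ), so t = T/2 = 9.042×10^7 s.
Converting: 9.042×10^7 s ÷ 86400 s/day = 1050 days.

t = 1050 days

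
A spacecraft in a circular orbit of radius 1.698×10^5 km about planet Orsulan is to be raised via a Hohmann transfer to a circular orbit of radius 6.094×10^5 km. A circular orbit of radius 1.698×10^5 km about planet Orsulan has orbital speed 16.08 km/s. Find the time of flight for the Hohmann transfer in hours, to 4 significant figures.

From the circular-orbit relation v² = μ/r at r = 1.698×10^5 km: μ = v²r = (16.08)² × 1.698×10^5 = 4.39046×10^7 km³/s².
The Hohmann ellipse has a_t = (r₁ + r₂)/2 = 3.896×10^5 km.
Transfer time t = π√(a_t³/μ) = π√((3.896×10^5)³ / 4.39046×10^7) = 1.153×10^5 s.
Converting: 1.153×10^5 s ÷ 3600 s/hour = 32.03 hours.

t = 32.03 hours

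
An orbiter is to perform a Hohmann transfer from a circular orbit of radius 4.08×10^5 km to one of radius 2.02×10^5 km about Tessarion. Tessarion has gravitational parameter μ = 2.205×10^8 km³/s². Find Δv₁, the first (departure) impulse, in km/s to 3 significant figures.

Δv₁ = 4.33 km/s

Semi-major axis of the transfer orbit: a_t = (4.080×10^5 + 2.020×10^5)/2 = 3.050×10^5 km.
Circular speed at r = 4.080×10^5 km: v_c = √(μ/r) = 23.247 km/s.
Vis-viva on the transfer ellipse at r = 4.080×10^5 km gives v_t = √[μ(2/r − 1/a_t)] = 18.919 km/s.
Δv₁ = |v_t − v_c| = |18.919 − 23.247| = 4.328 km/s.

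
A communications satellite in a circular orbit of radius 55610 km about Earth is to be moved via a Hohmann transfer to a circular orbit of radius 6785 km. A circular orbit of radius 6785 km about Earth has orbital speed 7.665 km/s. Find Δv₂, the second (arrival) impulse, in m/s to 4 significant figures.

From the circular-orbit relation v² = μ/r at r = 6785 km: μ = v²r = (7.665)² × 6785 = 3.98634×10^5 km³/s².
Semi-major axis of the transfer orbit: a_t = (55610 + 6785)/2 = 31197.5 km.
On the circular orbit at r = 6785 km, v_c = √(μ/r) = 7.6650 km/s.
Vis-viva on the transfer ellipse at r = 6785 km gives v_t = √[μ(2/r − 1/a_t)] = 10.234 km/s.
Δv₂ = |v_t − v_c| = |10.234 − 7.6650| = 2.569 km/s.

Δv₂ = 2569 m/s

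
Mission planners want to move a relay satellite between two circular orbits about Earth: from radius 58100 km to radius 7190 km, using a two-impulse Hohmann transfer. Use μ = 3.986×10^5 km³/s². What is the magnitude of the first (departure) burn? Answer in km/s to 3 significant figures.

Δv₁ = 1.39 km/s

Transfer-ellipse semi-major axis a_t = (r₁ + r₂)/2 = (58100 + 7190)/2 = 32645 km.
On the circular orbit at r = 58100 km, v_c = √(μ/r) = 2.619 km/s.
Transfer-orbit speed at the same r (vis-viva, a = a_t): v_t = √[μ(2/r − 1/a_t)] = 1.229 km/s.
Δv₁ = |v_t − v_c| = |1.229 − 2.619| = 1.390 km/s.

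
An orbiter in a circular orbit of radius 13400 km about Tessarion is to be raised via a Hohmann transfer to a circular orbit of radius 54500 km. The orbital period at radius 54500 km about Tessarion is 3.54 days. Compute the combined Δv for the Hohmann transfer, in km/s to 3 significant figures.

From Kepler's third law T² = 4π²r³/μ at r = 54500 km, T = 3.54 days = 3.54 × 86400 s = 3.05856×10^5 s: μ = 4π²r³/T² = 68314.9 km³/s².
The Hohmann ellipse has a_t = (r₁ + r₂)/2 = 33950 km.
At r₁ the circular-orbit speed is v₁ = √(μ/r₁) = 2.2579 km/s.
Transfer-orbit speed at r₁ (vis-viva equation): v_p = √[μ(2/r₁ − 1/a_t)] = 2.8608 km/s.
First burn Δv₁ = |v_p − v₁| = 0.6029 km/s.
At r₂, v₂ = √(μ/r₂) = 1.1196 km/s.
Transfer-orbit speed at r₂: v_a = √[μ(2/r₂ − 1/a_t)] = 0.70338 km/s.
Second burn Δv₂ = |v₂ − v_a| = 0.4162 km/s.
Total Δv = Δv₁ + Δv₂ = 1.019 km/s.

Δv = 1.02 km/s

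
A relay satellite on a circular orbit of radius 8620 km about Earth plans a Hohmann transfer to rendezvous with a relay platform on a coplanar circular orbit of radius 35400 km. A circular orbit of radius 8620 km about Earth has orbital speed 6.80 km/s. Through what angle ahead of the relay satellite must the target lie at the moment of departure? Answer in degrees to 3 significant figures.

From the circular-orbit relation v² = μ/r at r = 8620 km: μ = v²r = (6.80)² × 8620 = 3.98589×10^5 km³/s².
Semi-major axis of the transfer orbit: a_t = (8620 + 35400)/2 = 22010 km.
Transfer time t = π√(a_t³/μ) = 16249 s.
Target angular speed ω₂ = √(μ/r₂³) = 9.4789×10^-5 rad/s.
Angle swept by the target during transfer: ω₂·t = 1.5402 rad = 88.247°.
The relay satellite traverses 180° on the transfer ellipse, so the target must lead by 180° − 88.247° = 91.8°.

φ = 91.8°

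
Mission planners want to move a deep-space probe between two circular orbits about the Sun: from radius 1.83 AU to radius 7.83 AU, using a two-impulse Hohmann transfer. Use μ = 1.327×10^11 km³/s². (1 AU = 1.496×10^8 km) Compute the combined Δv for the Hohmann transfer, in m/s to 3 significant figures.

In km: r₁ = 1.83 × 1.496×10^8 = 2.73768×10^8 km; r₂ = 7.83 × 1.496×10^8 = 1.171368×10^9 km.
The Hohmann ellipse has a_t = (r₁ + r₂)/2 = 7.22568×10^8 km.
Circular speed at r₁: v₁ = √(μ/r₁) = √(1.327×10^11/2.73768×10^8) = 22.016 km/s.
Transfer-orbit speed at r₁ (vis-viva equation): v_p = √[μ(2/r₁ − 1/a_t)] = 28.032 km/s.
First burn Δv₁ = |v_p − v₁| = 6.016 km/s.
Circular speed at r₂: v₂ = √(μ/r₂) = 10.6436 km/s.
Transfer-orbit speed at r₂: v_a = √[μ(2/r₂ − 1/a_t)] = 6.55150 km/s.
Second burn Δv₂ = |v₂ − v_a| = 4.092 km/s.
Δv = Δv₁ + Δv₂ = 6.016 + 4.092 = 10.11 km/s.

Δv = 10100 m/s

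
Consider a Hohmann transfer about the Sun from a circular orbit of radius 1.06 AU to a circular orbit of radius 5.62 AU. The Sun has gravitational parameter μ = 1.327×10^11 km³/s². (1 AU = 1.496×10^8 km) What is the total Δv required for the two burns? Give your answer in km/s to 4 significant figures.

In km: r₁ = 1.06 × 1.496×10^8 = 1.58576×10^8 km; r₂ = 5.62 × 1.496×10^8 = 8.40752×10^8 km.
The Hohmann ellipse has a_t = (r₁ + r₂)/2 = 4.99664×10^8 km.
At r₁ the circular-orbit speed is v₁ = √(μ/r₁) = 28.928 km/s.
On the transfer ellipse at r₁, v² = μ(2/r − 1/a) gives v_p = √[μ(2/r₁ − 1/a_t)] = 37.524 km/s.
First burn Δv₁ = |v_p − v₁| = 8.596 km/s.
At r₂, v₂ = √(μ/r₂) = 12.5632 km/s.
Transfer-orbit speed at r₂: v_a = √[μ(2/r₂ − 1/a_t)] = 7.07752 km/s.
Second burn Δv₂ = |v₂ − v_a| = 5.486 km/s.
Δv = Δv₁ + Δv₂ = 8.596 + 5.486 = 14.08 km/s.

Δv = 14.08 km/s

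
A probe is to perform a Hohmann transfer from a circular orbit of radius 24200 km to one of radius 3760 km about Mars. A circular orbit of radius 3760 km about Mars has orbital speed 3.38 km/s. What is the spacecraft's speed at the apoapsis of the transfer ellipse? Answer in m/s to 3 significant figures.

From the circular-orbit relation v² = μ/r at r = 3760 km: μ = v²r = (3.38)² × 3760 = 42955.7 km³/s².
Transfer-ellipse semi-major axis a_t = (r₁ + r₂)/2 = (24200 + 3760)/2 = 13980 km.
At apoapsis, r = 24200 km.
Applying v² = μ(2/r − 1/a_t): v = 0.6909 km/s.

v = 691 m/s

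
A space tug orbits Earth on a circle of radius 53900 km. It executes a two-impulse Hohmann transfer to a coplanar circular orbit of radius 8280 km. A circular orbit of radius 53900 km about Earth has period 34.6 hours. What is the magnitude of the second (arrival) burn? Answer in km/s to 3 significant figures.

From Kepler's third law T² = 4π²r³/μ at r = 53900 km, T = 34.6 hours = 34.6 × 3600 s = 1.2456×10^5 s: μ = 4π²r³/T² = 3.98445×10^5 km³/s².
Semi-major axis of the transfer orbit: a_t = (53900 + 8280)/2 = 31090 km.
Circular speed at r = 8280 km: v_c = √(μ/r) = 6.937 km/s.
Vis-viva on the transfer ellipse at r = 8280 km gives v_t = √[μ(2/r − 1/a_t)] = 9.134 km/s.
Δv₂ = |v_t − v_c| = |9.134 − 6.937| = 2.197 km/s.

Δv₂ = 2.20 km/s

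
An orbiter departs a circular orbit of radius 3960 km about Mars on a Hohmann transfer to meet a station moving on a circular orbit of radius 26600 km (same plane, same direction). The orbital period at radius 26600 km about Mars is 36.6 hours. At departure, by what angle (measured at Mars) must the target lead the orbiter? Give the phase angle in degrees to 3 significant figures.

φ = 102°

From Kepler's third law T² = 4π²r³/μ at r = 26600 km, T = 36.6 hours = 36.6 × 3600 s = 1.3176×10^5 s: μ = 4π²r³/T² = 42799.4 km³/s².
The Hohmann ellipse has a_t = (r₁ + r₂)/2 = 15280 km.
Transfer time t = π√(a_t³/μ) = 28682 s.
Target angular speed ω₂ = √(μ/r₂³) = 4.7687×10^-5 rad/s.
Angle swept by the target during transfer: ω₂·t = 1.3678 rad = 78.37°.
The orbiter traverses 180° on the transfer ellipse, so the target must lead by 180° − 78.37° = 102°.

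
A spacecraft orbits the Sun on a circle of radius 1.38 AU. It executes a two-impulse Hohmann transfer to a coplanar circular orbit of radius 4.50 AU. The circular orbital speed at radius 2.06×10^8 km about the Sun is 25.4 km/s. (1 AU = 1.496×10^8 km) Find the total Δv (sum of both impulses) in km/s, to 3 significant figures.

From the circular-orbit relation v² = μ/r at r = 2.06×10^8 km: μ = v²r = (25.4)² × 2.06×10^8 = 1.32903×10^11 km³/s².
In km: r₁ = 1.38 × 1.496×10^8 = 2.06448×10^8 km; r₂ = 4.50 × 1.496×10^8 = 6.732×10^8 km.
The Hohmann ellipse has a_t = (r₁ + r₂)/2 = 4.39824×10^8 km.
At r₁ the circular-orbit speed is v₁ = √(μ/r₁) = 25.372 km/s.
Transfer-orbit speed at r₁ (vis-viva): v_p = √[μ(2/r₁ − 1/a_t)] = 31.390 km/s.
First burn Δv₁ = |v_p − v₁| = 6.018 km/s.
At r₂, v₂ = √(μ/r₂) = 14.05 km/s.
Transfer-orbit speed at r₂: v_a = √[μ(2/r₂ − 1/a_t)] = 9.626 km/s.
Second burn Δv₂ = |v₂ − v_a| = 4.424 km/s.
Δv = Δv₁ + Δv₂ = 6.018 + 4.424 = 10.44 km/s.

Δv = 10.4 km/s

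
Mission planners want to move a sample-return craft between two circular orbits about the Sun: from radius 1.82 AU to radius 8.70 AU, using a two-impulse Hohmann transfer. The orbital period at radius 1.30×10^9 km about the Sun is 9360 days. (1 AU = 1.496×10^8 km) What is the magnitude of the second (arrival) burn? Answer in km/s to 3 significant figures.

Δv₂ = 4.16 km/s

From Kepler's third law T² = 4π²r³/μ at r = 1.30×10^9 km, T = 9360 days = 9360 × 86400 s = 8.08704×10^8 s: μ = 4π²r³/T² = 1.32620×10^11 km³/s².
In km: r₁ = 1.82 × 1.496×10^8 = 2.72272×10^8 km; r₂ = 8.70 × 1.496×10^8 = 1.30152×10^9 km.
The Hohmann ellipse has a_t = (r₁ + r₂)/2 = 7.86896×10^8 km.
Circular speed at r = 1.30152×10^9 km: v_c = √(μ/r) = 10.0944 km/s.
Vis-viva on the transfer ellipse at r = 1.30152×10^9 km gives v_t = √[μ(2/r − 1/a_t)] = 5.93776 km/s.
Δv₂ = |v_t − v_c| = |5.93776 − 10.0944| = 4.157 km/s.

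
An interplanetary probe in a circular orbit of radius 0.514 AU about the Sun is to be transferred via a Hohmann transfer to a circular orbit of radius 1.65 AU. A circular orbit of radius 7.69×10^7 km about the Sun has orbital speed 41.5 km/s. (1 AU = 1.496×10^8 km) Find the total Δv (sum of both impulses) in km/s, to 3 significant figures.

From the circular-orbit relation v² = μ/r at r = 7.69×10^7 km: μ = v²r = (41.5)² × 7.69×10^7 = 1.32441×10^11 km³/s².
In km: r₁ = 0.514 × 1.496×10^8 = 7.68944×10^7 km; r₂ = 1.65 × 1.496×10^8 = 2.4684×10^8 km.
Semi-major axis of the transfer orbit: a_t = (7.68944×10^7 + 2.4684×10^8)/2 = 1.618672×10^8 km.
At r₁ the circular-orbit speed is v₁ = √(μ/r₁) = 41.502 km/s.
Transfer-orbit speed at r₁ (v² = μ(2/r − 1/a)): v_p = √[μ(2/r₁ − 1/a_t)] = 51.250 km/s.
First burn Δv₁ = |v_p − v₁| = 9.748 km/s.
Circular speed at r₂: v₂ = √(μ/r₂) = 23.163 km/s.
Transfer-orbit speed at r₂: v_a = √[μ(2/r₂ − 1/a_t)] = 15.965 km/s.
Second burn Δv₂ = |v₂ − v_a| = 7.198 km/s.
Δv = Δv₁ + Δv₂ = 9.748 + 7.198 = 16.95 km/s.

Δv = 16.9 km/s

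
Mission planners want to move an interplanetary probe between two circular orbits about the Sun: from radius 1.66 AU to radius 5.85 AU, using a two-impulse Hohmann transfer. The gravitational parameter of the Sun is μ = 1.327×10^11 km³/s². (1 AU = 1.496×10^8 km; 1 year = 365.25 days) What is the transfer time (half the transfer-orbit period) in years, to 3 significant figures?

t = 3.64 years

In km: r₁ = 1.66 × 1.496×10^8 = 2.48336×10^8 km; r₂ = 5.85 × 1.496×10^8 = 8.7516×10^8 km.
Transfer-ellipse semi-major axis a_t = (r₁ + r₂)/2 = (2.48336×10^8 + 8.7516×10^8)/2 = 5.61748×10^8 km.
Half the transfer-orbit period gives t = π√(a_t³/μ) = 1.148×10^8 s.
Converting: 1.148×10^8 s ÷ 3.15576×10^7 s/year (365.25 × 86400) = 3.64 years.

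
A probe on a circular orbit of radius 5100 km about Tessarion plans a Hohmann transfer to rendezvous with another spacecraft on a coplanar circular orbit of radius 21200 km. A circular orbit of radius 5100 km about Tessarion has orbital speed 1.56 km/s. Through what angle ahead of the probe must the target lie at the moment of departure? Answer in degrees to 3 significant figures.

From the circular-orbit relation v² = μ/r at r = 5100 km: μ = v²r = (1.56)² × 5100 = 12411.4 km³/s².
Transfer-ellipse semi-major axis a_t = (r₁ + r₂)/2 = (5100 + 21200)/2 = 13150 km.
The half-period of the transfer ellipse is t = π√(a_t³/μ) = 42523 s.
Target angular speed ω₂ = √(μ/r₂³) = 3.6092×10^-5 rad/s.
Angle swept by the target during transfer: ω₂·t = 1.5347 rad = 87.93°.
The probe traverses 180° on the transfer ellipse, so the target must lead by 180° − 87.93° = 92.1°.

φ = 92.1°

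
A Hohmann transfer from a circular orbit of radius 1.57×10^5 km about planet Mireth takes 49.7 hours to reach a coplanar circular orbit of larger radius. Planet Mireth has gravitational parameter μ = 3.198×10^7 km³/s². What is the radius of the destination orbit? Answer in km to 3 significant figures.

r₂ = 7.83×10^5 km

Transfer time t = 49.7 hours = 1.7892×10^5 s, and t = π√(a_t³/μ).
So a_t = (μ t²/π²)^(1/3) = (3.198×10^7 × (1.7892×10^5)² / π²)^(1/3) = 4.6986×10^5 km.
Since a_t = (r₁ + r₂)/2, r₂ = 2a_t − r₁ = 2×4.6986×10^5 − 1.570×10^5 = 7.8272×10^5 km.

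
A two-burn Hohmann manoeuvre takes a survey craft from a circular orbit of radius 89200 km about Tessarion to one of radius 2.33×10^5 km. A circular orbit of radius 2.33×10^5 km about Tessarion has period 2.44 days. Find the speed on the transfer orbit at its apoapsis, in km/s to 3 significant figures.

v = 5.17 km/s

From Kepler's third law T² = 4π²r³/μ at r = 2.33×10^5 km, T = 2.44 days = 2.44 × 86400 s = 2.10816×10^5 s: μ = 4π²r³/T² = 1.12362×10^7 km³/s².
Transfer-ellipse semi-major axis a_t = (r₁ + r₂)/2 = (89200 + 2.330×10^5)/2 = 1.611×10^5 km.
The apoapsis of the transfer ellipse is at r = 2.330×10^5 km.
Vis-viva: v = √[μ(2/r − 1/a_t)] = √[1.12362×10^7 × (2/2.330×10^5 − 1/1.611×10^5)] = 5.167 km/s.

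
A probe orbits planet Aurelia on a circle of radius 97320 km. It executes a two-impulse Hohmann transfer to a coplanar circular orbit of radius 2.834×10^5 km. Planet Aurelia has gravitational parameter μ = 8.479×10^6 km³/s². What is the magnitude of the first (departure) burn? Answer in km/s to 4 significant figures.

Δv₁ = 2.055 km/s

Transfer-ellipse semi-major axis a_t = (r₁ + r₂)/2 = (97320 + 2.834×10^5)/2 = 1.9036×10^5 km.
On the circular orbit at r = 97320 km, v_c = √(μ/r) = 9.3341 km/s.
Transfer-orbit speed at the same r (vis-viva, a = a_t): v_t = √[μ(2/r − 1/a_t)] = 11.389 km/s.
Δv₁ = |v_t − v_c| = |11.389 − 9.3341| = 2.055 km/s.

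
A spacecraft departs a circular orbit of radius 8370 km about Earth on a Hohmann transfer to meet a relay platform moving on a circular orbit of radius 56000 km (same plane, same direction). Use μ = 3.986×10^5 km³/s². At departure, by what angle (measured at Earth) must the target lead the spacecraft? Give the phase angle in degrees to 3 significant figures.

φ = 102°

Transfer-ellipse semi-major axis a_t = (r₁ + r₂)/2 = (8370 + 56000)/2 = 32185 km.
Transfer time t = π√(a_t³/μ) = 28732 s.
Target angular speed ω₂ = √(μ/r₂³) = 4.7642×10^-5 rad/s.
Angle swept by the target during transfer: ω₂·t = 1.3688 rad = 78.43°.
The spacecraft traverses 180° on the transfer ellipse, so the target must lead by 180° − 78.43° = 102°.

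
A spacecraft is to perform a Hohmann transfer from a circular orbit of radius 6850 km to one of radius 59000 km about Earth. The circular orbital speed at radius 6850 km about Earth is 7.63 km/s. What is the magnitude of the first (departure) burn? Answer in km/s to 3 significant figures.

From the circular-orbit relation v² = μ/r at r = 6850 km: μ = v²r = (7.63)² × 6850 = 3.98786×10^5 km³/s².
Semi-major axis of the transfer orbit: a_t = (6850 + 59000)/2 = 32925 km.
Circular speed at r = 6850 km: v_c = √(μ/r) = 7.6300 km/s.
Vis-viva on the transfer ellipse at r = 6850 km gives v_t = √[μ(2/r − 1/a_t)] = 10.214 km/s.
Δv₁ = |v_t − v_c| = |10.214 − 7.6300| = 2.584 km/s.

Δv₁ = 2.58 km/s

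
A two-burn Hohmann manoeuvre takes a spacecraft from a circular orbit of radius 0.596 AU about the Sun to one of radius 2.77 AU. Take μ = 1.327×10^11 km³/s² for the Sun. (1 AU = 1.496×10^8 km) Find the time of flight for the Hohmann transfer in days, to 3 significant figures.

In km: r₁ = 0.596 × 1.496×10^8 = 8.91616×10^7 km; r₂ = 2.77 × 1.496×10^8 = 4.14392×10^8 km.
Semi-major axis of the transfer orbit: a_t = (8.91616×10^7 + 4.14392×10^8)/2 = 2.517768×10^8 km.
By Kepler's third law the transfer-orbit period is T = 2π√(a_t³/μ), so t = T/2 = 3.445×10^7 s.
Converting: 3.445×10^7 s ÷ 86400 s/day = 399 days.

t = 399 days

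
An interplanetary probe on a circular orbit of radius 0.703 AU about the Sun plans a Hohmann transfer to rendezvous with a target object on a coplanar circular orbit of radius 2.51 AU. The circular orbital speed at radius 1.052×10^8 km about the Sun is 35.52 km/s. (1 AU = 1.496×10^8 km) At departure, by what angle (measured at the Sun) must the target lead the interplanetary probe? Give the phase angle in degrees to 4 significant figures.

φ = 87.83°

From the circular-orbit relation v² = μ/r at r = 1.052×10^8 km: μ = v²r = (35.52)² × 1.052×10^8 = 1.32728×10^11 km³/s².
In km: r₁ = 0.703 × 1.496×10^8 = 1.051688×10^8 km; r₂ = 2.51 × 1.496×10^8 = 3.75496×10^8 km.
Semi-major axis of the transfer orbit: a_t = (1.051688×10^8 + 3.75496×10^8)/2 = 2.403324×10^8 km.
Transfer time t = π√(a_t³/μ) = 3.2128×10^7 s.
The target's mean motion on its circular orbit is ω₂ = √(μ/r₂³) = 5.0069×10^-8 rad/s.
Angle swept by the target during transfer: ω₂·t = 1.6086 rad = 92.17°.
The interplanetary probe traverses 180° on the transfer ellipse, so the target must lead by 180° − 92.17° = 87.83°.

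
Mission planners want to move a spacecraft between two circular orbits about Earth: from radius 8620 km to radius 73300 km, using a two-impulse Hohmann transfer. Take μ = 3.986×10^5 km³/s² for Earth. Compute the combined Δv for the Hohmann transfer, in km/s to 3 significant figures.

Δv = 3.56 km/s

The Hohmann ellipse has a_t = (r₁ + r₂)/2 = 40960 km.
Circular speed at r₁: v₁ = √(μ/r₁) = √(3.986×10^5/8620) = 6.800 km/s.
Transfer-orbit speed at r₁ (vis-viva equation): v_p = √[μ(2/r₁ − 1/a_t)] = 9.097 km/s.
First burn Δv₁ = |v_p − v₁| = 2.297 km/s.
Circular speed at r₂: v₂ = √(μ/r₂) = 2.332 km/s.
Transfer-orbit speed at r₂: v_a = √[μ(2/r₂ − 1/a_t)] = 1.070 km/s.
Second burn Δv₂ = |v₂ − v_a| = 1.262 km/s.
Δv = Δv₁ + Δv₂ = 2.297 + 1.262 = 3.559 km/s.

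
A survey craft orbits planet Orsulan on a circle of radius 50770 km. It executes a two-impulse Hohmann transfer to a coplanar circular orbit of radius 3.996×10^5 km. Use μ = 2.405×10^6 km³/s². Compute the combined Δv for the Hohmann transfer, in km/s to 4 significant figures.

Δv = 3.574 km/s

Semi-major axis of the transfer orbit: a_t = (50770 + 3.996×10^5)/2 = 2.25185×10^5 km.
Circular speed at r₁: v₁ = √(μ/r₁) = √(2.405×10^6/50770) = 6.8826 km/s.
On the transfer ellipse at r₁, vis-viva gives v_p = √[μ(2/r₁ − 1/a_t)] = 9.1685 km/s.
First burn Δv₁ = |v_p − v₁| = 2.286 km/s.
Circular speed at r₂: v₂ = √(μ/r₂) = 2.453 km/s.
Transfer-orbit speed at r₂: v_a = √[μ(2/r₂ − 1/a_t)] = 1.165 km/s.
Second burn Δv₂ = |v₂ − v_a| = 1.288 km/s.
Total Δv = Δv₁ + Δv₂ = 3.574 km/s.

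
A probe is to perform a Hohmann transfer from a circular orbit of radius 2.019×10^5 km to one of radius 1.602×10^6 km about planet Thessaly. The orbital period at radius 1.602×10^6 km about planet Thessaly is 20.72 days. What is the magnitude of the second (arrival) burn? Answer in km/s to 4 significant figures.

Δv₂ = 2.962 km/s

From Kepler's third law T² = 4π²r³/μ at r = 1.602×10^6 km, T = 20.72 days = 20.72 × 86400 s = 1.790208×10^6 s: μ = 4π²r³/T² = 5.06454×10^7 km³/s².
The Hohmann ellipse has a_t = (r₁ + r₂)/2 = 9.0195×10^5 km.
On the circular orbit at r = 1.602×10^6 km, v_c = √(μ/r) = 5.6226 km/s.
Vis-viva on the transfer ellipse at r = 1.602×10^6 km gives v_t = √[μ(2/r − 1/a_t)] = 2.6602 km/s.
Δv₂ = |v_t − v_c| = |2.6602 − 5.6226| = 2.962 km/s.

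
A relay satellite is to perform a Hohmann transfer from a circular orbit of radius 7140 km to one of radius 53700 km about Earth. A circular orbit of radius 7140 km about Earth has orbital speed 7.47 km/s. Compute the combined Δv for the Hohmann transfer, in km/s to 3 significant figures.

From the circular-orbit relation v² = μ/r at r = 7140 km: μ = v²r = (7.47)² × 7140 = 3.98418×10^5 km³/s².
Transfer-ellipse semi-major axis a_t = (r₁ + r₂)/2 = (7140 + 53700)/2 = 30420 km.
At r₁ the circular-orbit speed is v₁ = √(μ/r₁) = 7.470 km/s.
On the transfer ellipse at r₁, v² = μ(2/r − 1/a) gives v_p = √[μ(2/r₁ − 1/a_t)] = 9.925 km/s.
First burn Δv₁ = |v_p − v₁| = 2.455 km/s.
Circular speed at r₂: v₂ = √(μ/r₂) = 2.724 km/s.
Transfer-orbit speed at r₂: v_a = √[μ(2/r₂ − 1/a_t)] = 1.320 km/s.
Second burn Δv₂ = |v₂ − v_a| = 1.404 km/s.
Total Δv = Δv₁ + Δv₂ = 3.859 km/s.

Δv = 3.86 km/s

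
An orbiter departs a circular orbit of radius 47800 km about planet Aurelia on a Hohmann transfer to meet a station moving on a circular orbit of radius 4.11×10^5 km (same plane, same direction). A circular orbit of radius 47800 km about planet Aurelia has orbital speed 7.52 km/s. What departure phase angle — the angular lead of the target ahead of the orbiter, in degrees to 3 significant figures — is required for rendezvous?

φ = 105°

From the circular-orbit relation v² = μ/r at r = 47800 km: μ = v²r = (7.52)² × 47800 = 2.70311×10^6 km³/s².
The Hohmann ellipse has a_t = (r₁ + r₂)/2 = 2.294×10^5 km.
The half-period of the transfer ellipse is t = π√(a_t³/μ) = 2.099×10^5 s.
Target angular speed ω₂ = √(μ/r₂³) = 6.240×10^-6 rad/s.
Angle swept by the target during transfer: ω₂·t = 1.310 rad = 75.06°.
Arrival is 180° from departure on the ellipse, so φ = 180° − 75.06° = 105°.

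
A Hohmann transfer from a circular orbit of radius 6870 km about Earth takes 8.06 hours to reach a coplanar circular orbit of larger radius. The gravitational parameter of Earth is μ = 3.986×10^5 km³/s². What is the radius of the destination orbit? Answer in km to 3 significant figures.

r₂ = 57900 km

Transfer time t = 8.06 hours = 29016 s, and t = π√(a_t³/μ).
So a_t = (μ t²/π²)^(1/3) = (3.986×10^5 × (29016)² / π²)^(1/3) = 32397 km.
Since a_t = (r₁ + r₂)/2, r₂ = 2a_t − r₁ = 2×32397 − 6870 = 57924 km.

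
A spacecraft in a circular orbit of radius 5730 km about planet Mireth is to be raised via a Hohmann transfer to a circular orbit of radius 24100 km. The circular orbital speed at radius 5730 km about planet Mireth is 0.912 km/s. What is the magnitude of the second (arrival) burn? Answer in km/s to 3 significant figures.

From the circular-orbit relation v² = μ/r at r = 5730 km: μ = v²r = (0.912)² × 5730 = 4765.89 km³/s².
Semi-major axis of the transfer orbit: a_t = (5730 + 24100)/2 = 14915 km.
On the circular orbit at r = 24100 km, v_c = √(μ/r) = 0.4447 km/s.
Vis-viva on the transfer ellipse at r = 24100 km gives v_t = √[μ(2/r − 1/a_t)] = 0.2756 km/s.
Δv₂ = |v_t − v_c| = |0.2756 − 0.4447| = 0.1691 km/s.

Δv₂ = 0.169 km/s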